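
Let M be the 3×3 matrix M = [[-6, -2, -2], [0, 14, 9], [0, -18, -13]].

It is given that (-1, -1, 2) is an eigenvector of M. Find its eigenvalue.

-4

Compute Mv: M·(-1, -1, 2) = (4, 4, -8).
Since Mv = λv, compare component 1: 4 = λ·-1, so λ = -4.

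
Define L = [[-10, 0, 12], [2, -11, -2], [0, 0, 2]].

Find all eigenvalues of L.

Set up det(sI - L) = 0.
Expanding along the first row, p(s) = s^3 + 19s^2 + 68s - 220.
Try s = -11: p(-11) = 0, so -11 is a root.
Factor out (s + 11): p(s) = (s + 11)·(s^2 + 8s - 20).
The quadratic factors as (s + 10)·(s - 2).
Eigenvalues: -11, -10, 2.

-11, -10, 2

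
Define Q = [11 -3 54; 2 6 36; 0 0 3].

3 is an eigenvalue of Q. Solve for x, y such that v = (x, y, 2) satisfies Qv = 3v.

-18, -12

We need (Q - 3I)v = 0.
Q - 3I = [[8, -3, 54], [2, 3, 36], [0, 0, 0]].
Row 1: (8)·x + (-3)·y + (54)·2 = 0
Row 2: (2)·x + (3)·y + (36)·2 = 0
Row 3: (0)·x + (0)·y + (0)·2 = 0
Solving gives x = -18, y = -12.
Check: Q·(-18, -12, 2) = (-54, -36, 6) = 3·(-18, -12, 2).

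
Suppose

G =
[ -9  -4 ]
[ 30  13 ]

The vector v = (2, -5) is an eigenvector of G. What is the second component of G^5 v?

-5

First find the eigenvalue: Gv = (2, -5) = 1·(2, -5), so λ = 1.
Then G^5 v = λ^5·v = 1^5·(2, -5) = 1·(2, -5) = (2, -5).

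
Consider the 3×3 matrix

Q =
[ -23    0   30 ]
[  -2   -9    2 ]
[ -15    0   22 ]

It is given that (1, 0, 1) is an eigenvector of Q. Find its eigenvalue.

7

Compute Qv: Q·(1, 0, 1) = (7, 0, 7).
Since Qv = λv, compare component 1: 7 = λ·1, so λ = 7.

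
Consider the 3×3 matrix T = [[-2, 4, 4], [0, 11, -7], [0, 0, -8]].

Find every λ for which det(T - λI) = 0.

-8, -2, 11

T is upper triangular, so its eigenvalues are the diagonal entries.
Diagonal: -2, 11, -8.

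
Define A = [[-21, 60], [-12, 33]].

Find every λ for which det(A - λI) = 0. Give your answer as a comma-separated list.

3, 9

det(A - λI) = (-21 - λ)(33 - λ) - (60)·(-12) = λ^2 - 12λ + 27.
This factors as (λ - 3)·(λ - 9) = 0.
Eigenvalues: 3, 9.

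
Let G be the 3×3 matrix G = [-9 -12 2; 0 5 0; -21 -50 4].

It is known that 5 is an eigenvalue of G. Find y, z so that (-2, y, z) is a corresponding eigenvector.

1, -8

We need (G - 5I)v = 0.
G - 5I = [[-14, -12, 2], [0, 0, 0], [-21, -50, -1]].
Row 1: (-14)·-2 + (-12)·y + (2)·z = 0
Row 2: (0)·-2 + (0)·y + (0)·z = 0
Row 3: (-21)·-2 + (-50)·y + (-1)·z = 0
Solving gives y = 1, z = -8.
Check: G·(-2, 1, -8) = (-10, 5, -40) = 5·(-2, 1, -8).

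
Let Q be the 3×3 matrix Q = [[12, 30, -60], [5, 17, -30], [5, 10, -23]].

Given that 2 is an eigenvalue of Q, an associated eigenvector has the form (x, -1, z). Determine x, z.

-3, -1

We need (Q - 2I)v = 0.
Q - 2I = [[10, 30, -60], [5, 15, -30], [5, 10, -25]].
Row 1: (10)·x + (30)·-1 + (-60)·z = 0
Row 2: (5)·x + (15)·-1 + (-30)·z = 0
Row 3: (5)·x + (10)·-1 + (-25)·z = 0
Solving gives x = -3, z = -1.
Check: Q·(-3, -1, -1) = (-6, -2, -2) = 2·(-3, -1, -1).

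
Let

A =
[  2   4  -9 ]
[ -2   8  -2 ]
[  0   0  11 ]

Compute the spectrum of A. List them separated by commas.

4, 6, 11

The characteristic polynomial is p(lambda) = det(lambda·I - A).
Expanding along the first row, p(lambda) = lambda^3 - 21·lambda^2 + 134·lambda - 264.
Try lambda = 4: p(4) = 0, so 4 is a root.
Dividing by (lambda - 4) leaves lambda^2 - 17·lambda + 66.
The quadratic factors as (lambda - 6)·(lambda - 11).
Eigenvalues: 4, 6, 11.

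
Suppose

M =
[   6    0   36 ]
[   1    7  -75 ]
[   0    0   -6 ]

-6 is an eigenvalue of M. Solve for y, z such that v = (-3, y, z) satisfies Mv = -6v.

We need (M + 6I)v = 0.
M + 6I = [[12, 0, 36], [1, 13, -75], [0, 0, 0]].
Row 1: (12)·-3 + (0)·y + (36)·z = 0
Row 2: (1)·-3 + (13)·y + (-75)·z = 0
Row 3: (0)·-3 + (0)·y + (0)·z = 0
Solving gives y = 6, z = 1.
Check: M·(-3, 6, 1) = (18, -36, -6) = -6·(-3, 6, 1).

6, 1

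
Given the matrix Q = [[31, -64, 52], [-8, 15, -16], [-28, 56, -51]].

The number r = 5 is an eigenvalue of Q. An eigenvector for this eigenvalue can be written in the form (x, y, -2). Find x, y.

We need (Q - 5I)v = 0.
Q - 5I = [[26, -64, 52], [-8, 10, -16], [-28, 56, -56]].
Row 1: (26)·x + (-64)·y + (52)·-2 = 0
Row 2: (-8)·x + (10)·y + (-16)·-2 = 0
Row 3: (-28)·x + (56)·y + (-56)·-2 = 0
Solving gives x = 4, y = 0.
Check: Q·(4, 0, -2) = (20, 0, -10) = 5·(4, 0, -2).

4, 0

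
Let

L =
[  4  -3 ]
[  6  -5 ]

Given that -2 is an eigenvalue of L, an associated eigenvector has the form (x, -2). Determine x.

We need (L + 2I)v = 0.
L + 2I = [[6, -3], [6, -3]].
Row 1: (6)·x + (-3)·-2 = 0
Row 2: (6)·x + (-3)·-2 = 0
Solving gives x = -1.
Check: L·(-1, -2) = (2, 4) = -2·(-1, -2).

-1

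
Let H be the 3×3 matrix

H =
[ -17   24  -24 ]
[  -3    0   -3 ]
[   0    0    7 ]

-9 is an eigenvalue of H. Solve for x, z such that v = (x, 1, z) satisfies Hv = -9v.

3, 0

We need (H + 9I)v = 0.
H + 9I = [[-8, 24, -24], [-3, 9, -3], [0, 0, 16]].
Row 1: (-8)·x + (24)·1 + (-24)·z = 0
Row 2: (-3)·x + (9)·1 + (-3)·z = 0
Row 3: (0)·x + (0)·1 + (16)·z = 0
Solving gives x = 3, z = 0.
Check: H·(3, 1, 0) = (-27, -9, 0) = -9·(3, 1, 0).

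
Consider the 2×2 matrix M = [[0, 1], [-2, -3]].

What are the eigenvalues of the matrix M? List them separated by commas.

-2, -1

det(M - rI) = (0 - r)(-3 - r) - (1)·(-2) = r^2 + 3r + 2.
This factors as (r + 2)·(r + 1) = 0.
Eigenvalues: -2, -1.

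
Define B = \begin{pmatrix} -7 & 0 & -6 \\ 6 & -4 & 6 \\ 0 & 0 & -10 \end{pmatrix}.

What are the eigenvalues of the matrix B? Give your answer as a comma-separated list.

Set up det(tI - B) = 0.
Expanding the 3×3 determinant: p(t) = t^3 + 21t^2 + 138t + 280.
Rational-root test: t = -4 gives p(-4) = 0.
Factor out (t + 4): p(t) = (t + 4)·(t^2 + 17t + 70).
The quadratic factors as (t + 10)·(t + 7).
Eigenvalues: -10, -7, -4.

-10, -7, -4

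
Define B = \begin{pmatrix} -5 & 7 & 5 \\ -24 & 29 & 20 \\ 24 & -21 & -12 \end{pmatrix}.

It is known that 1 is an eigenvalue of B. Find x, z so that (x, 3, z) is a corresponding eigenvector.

1, -3

We need (B - 1I)v = 0.
B - 1I = [[-6, 7, 5], [-24, 28, 20], [24, -21, -13]].
Row 1: (-6)·x + (7)·3 + (5)·z = 0
Row 2: (-24)·x + (28)·3 + (20)·z = 0
Row 3: (24)·x + (-21)·3 + (-13)·z = 0
Solving gives x = 1, z = -3.
Check: B·(1, 3, -3) = (1, 3, -3) = 1·(1, 3, -3).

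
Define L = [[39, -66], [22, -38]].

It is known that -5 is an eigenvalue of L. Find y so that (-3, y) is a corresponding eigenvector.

We need (L + 5I)v = 0.
L + 5I = [[44, -66], [22, -33]].
Row 1: (44)·-3 + (-66)·y = 0
Row 2: (22)·-3 + (-33)·y = 0
Solving gives y = -2.
Check: L·(-3, -2) = (15, 10) = -5·(-3, -2).

-2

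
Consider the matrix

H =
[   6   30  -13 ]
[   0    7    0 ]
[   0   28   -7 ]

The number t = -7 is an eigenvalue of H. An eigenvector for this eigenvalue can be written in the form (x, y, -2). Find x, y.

-2, 0

We need (H + 7I)v = 0.
H + 7I = [[13, 30, -13], [0, 14, 0], [0, 28, 0]].
Row 1: (13)·x + (30)·y + (-13)·-2 = 0
Row 2: (0)·x + (14)·y + (0)·-2 = 0
Row 3: (0)·x + (28)·y + (0)·-2 = 0
Solving gives x = -2, y = 0.
Check: H·(-2, 0, -2) = (14, 0, 14) = -7·(-2, 0, -2).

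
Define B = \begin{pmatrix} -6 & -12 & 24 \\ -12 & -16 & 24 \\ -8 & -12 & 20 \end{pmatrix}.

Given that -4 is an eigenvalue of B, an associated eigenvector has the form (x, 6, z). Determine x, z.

0, 3

We need (B + 4I)v = 0.
B + 4I = [[-2, -12, 24], [-12, -12, 24], [-8, -12, 24]].
Row 1: (-2)·x + (-12)·6 + (24)·z = 0
Row 2: (-12)·x + (-12)·6 + (24)·z = 0
Row 3: (-8)·x + (-12)·6 + (24)·z = 0
Solving gives x = 0, z = 3.
Check: B·(0, 6, 3) = (0, -24, -12) = -4·(0, 6, 3).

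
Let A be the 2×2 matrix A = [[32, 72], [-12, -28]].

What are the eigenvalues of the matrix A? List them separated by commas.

det(A - sI) = (32 - s)(-28 - s) - (72)·(-12) = s^2 - 4s - 32.
This factors as (s + 4)·(s - 8) = 0.
Eigenvalues: -4, 8.

-4, 8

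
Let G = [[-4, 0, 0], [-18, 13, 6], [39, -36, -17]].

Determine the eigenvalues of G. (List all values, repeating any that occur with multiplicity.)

Compute the characteristic polynomial p(s) = det(sI - G).
Cofactor expansion gives p(s) = s^3 + 8s^2 + 11s - 20.
Try s = -4: p(-4) = 0, so -4 is a root.
Dividing by (s + 4) leaves s^2 + 4s - 5.
The quadratic factors as (s + 5)·(s - 1).
Eigenvalues: -5, -4, 1.

-5, -4, 1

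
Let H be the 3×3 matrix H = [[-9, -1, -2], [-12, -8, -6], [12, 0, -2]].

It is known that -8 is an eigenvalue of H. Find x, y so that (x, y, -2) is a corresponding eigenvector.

We need (H + 8I)v = 0.
H + 8I = [[-1, -1, -2], [-12, 0, -6], [12, 0, 6]].
Row 1: (-1)·x + (-1)·y + (-2)·-2 = 0
Row 2: (-12)·x + (0)·y + (-6)·-2 = 0
Row 3: (12)·x + (0)·y + (6)·-2 = 0
Solving gives x = 1, y = 3.
Check: H·(1, 3, -2) = (-8, -24, 16) = -8·(1, 3, -2).

1, 3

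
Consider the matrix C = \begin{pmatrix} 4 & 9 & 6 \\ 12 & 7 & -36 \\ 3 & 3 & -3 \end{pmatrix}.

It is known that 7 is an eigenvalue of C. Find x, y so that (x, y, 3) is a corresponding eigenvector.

We need (C - 7I)v = 0.
C - 7I = [[-3, 9, 6], [12, 0, -36], [3, 3, -10]].
Row 1: (-3)·x + (9)·y + (6)·3 = 0
Row 2: (12)·x + (0)·y + (-36)·3 = 0
Row 3: (3)·x + (3)·y + (-10)·3 = 0
Solving gives x = 9, y = 1.
Check: C·(9, 1, 3) = (63, 7, 21) = 7·(9, 1, 3).

9, 1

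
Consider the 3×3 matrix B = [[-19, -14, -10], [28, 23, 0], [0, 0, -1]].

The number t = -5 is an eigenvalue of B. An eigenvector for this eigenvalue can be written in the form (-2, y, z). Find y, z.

We need (B + 5I)v = 0.
B + 5I = [[-14, -14, -10], [28, 28, 0], [0, 0, 4]].
Row 1: (-14)·-2 + (-14)·y + (-10)·z = 0
Row 2: (28)·-2 + (28)·y + (0)·z = 0
Row 3: (0)·-2 + (0)·y + (4)·z = 0
Solving gives y = 2, z = 0.
Check: B·(-2, 2, 0) = (10, -10, 0) = -5·(-2, 2, 0).

2, 0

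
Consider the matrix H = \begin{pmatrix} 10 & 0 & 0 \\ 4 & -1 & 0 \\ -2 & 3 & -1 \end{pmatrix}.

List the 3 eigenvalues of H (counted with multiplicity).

H is lower triangular, so its eigenvalues are the diagonal entries.
Diagonal: 10, -1, -1.

-1, -1, 10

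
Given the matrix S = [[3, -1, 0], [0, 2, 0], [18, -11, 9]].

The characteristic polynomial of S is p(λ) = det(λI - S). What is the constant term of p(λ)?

p(λ) = λ^3 - 14λ^2 + 51λ - 54.
The constant term is -54.

-54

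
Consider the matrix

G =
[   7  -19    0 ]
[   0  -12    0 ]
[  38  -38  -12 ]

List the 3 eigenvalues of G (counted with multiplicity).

-12, -12, 7

Compute the characteristic polynomial p(lambda) = det(lambda·I - G).
Expanding along the first row, p(lambda) = lambda^3 + 17·lambda^2 - 24·lambda - 1008.
Try lambda = -12: p(-12) = 0, so -12 is a root.
Factor out (lambda + 12): p(lambda) = (lambda + 12)·(lambda^2 + 5·lambda - 84).
The quadratic factors as (lambda + 12)·(lambda - 7).
Eigenvalues: -12, -12, 7.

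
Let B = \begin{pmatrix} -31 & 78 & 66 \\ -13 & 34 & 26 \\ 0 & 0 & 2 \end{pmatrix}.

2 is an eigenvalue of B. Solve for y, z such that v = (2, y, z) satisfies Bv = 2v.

We need (B - 2I)v = 0.
B - 2I = [[-33, 78, 66], [-13, 32, 26], [0, 0, 0]].
Row 1: (-33)·2 + (78)·y + (66)·z = 0
Row 2: (-13)·2 + (32)·y + (26)·z = 0
Row 3: (0)·2 + (0)·y + (0)·z = 0
Solving gives y = 0, z = 1.
Check: B·(2, 0, 1) = (4, 0, 2) = 2·(2, 0, 1).

0, 1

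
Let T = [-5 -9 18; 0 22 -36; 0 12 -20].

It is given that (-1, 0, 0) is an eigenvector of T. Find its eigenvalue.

-5

Compute Tv: T·(-1, 0, 0) = (5, 0, 0).
Since Tv = λv, compare component 1: 5 = λ·-1, so λ = -5.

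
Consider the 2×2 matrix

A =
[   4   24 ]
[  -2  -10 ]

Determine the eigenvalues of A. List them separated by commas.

-4, -2

det(A - λI) = (4 - λ)(-10 - λ) - (24)·(-2) = λ^2 + 6λ + 8.
This factors as (λ + 4)·(λ + 2) = 0.
Eigenvalues: -4, -2.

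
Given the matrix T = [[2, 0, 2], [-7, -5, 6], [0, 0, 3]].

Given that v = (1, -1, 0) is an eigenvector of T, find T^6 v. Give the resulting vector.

First find the eigenvalue: Tv = (2, -2, 0) = 2·(1, -1, 0), so λ = 2.
Then T^6 v = λ^6·v = 2^6·(1, -1, 0) = 64·(1, -1, 0) = (64, -64, 0).

(64, -64, 0)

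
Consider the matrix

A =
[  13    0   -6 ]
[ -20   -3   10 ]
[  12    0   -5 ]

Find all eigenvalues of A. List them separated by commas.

Compute the characteristic polynomial p(lambda) = det(lambda·I - A).
Cofactor expansion gives p(lambda) = lambda^3 - 5·lambda^2 - 17·lambda + 21.
Rational-root test: lambda = 1 gives p(1) = 0.
Dividing by (lambda - 1) leaves lambda^2 - 4·lambda - 21.
The quadratic factors as (lambda + 3)·(lambda - 7).
Eigenvalues: -3, 1, 7.

-3, 1, 7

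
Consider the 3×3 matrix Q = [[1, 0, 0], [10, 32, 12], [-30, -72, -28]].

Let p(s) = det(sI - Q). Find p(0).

32

p(0) = det(0·I − Q) = det(−Q) = (−1)^3·det(Q).
det(Q) = -32, so p(0) = 32.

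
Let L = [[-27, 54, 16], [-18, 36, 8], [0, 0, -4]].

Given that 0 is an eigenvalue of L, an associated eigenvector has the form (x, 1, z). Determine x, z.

2, 0

We need (L)v = 0.
L = [[-27, 54, 16], [-18, 36, 8], [0, 0, -4]].
Row 1: (-27)·x + (54)·1 + (16)·z = 0
Row 2: (-18)·x + (36)·1 + (8)·z = 0
Row 3: (0)·x + (0)·1 + (-4)·z = 0
Solving gives x = 2, z = 0.
Check: L·(2, 1, 0) = (0, 0, 0) = 0·(2, 1, 0).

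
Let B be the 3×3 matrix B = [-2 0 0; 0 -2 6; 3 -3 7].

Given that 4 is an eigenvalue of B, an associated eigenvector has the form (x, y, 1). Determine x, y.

We need (B - 4I)v = 0.
B - 4I = [[-6, 0, 0], [0, -6, 6], [3, -3, 3]].
Row 1: (-6)·x + (0)·y + (0)·1 = 0
Row 2: (0)·x + (-6)·y + (6)·1 = 0
Row 3: (3)·x + (-3)·y + (3)·1 = 0
Solving gives x = 0, y = 1.
Check: B·(0, 1, 1) = (0, 4, 4) = 4·(0, 1, 1).

0, 1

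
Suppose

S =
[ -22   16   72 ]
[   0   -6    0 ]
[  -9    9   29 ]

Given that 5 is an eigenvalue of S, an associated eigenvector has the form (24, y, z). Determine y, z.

0, 9

We need (S - 5I)v = 0.
S - 5I = [[-27, 16, 72], [0, -11, 0], [-9, 9, 24]].
Row 1: (-27)·24 + (16)·y + (72)·z = 0
Row 2: (0)·24 + (-11)·y + (0)·z = 0
Row 3: (-9)·24 + (9)·y + (24)·z = 0
Solving gives y = 0, z = 9.
Check: S·(24, 0, 9) = (120, 0, 45) = 5·(24, 0, 9).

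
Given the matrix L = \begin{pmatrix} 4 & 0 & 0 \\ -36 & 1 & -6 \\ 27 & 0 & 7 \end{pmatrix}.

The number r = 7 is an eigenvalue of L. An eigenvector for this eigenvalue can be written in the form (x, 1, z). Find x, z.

0, -1

We need (L - 7I)v = 0.
L - 7I = [[-3, 0, 0], [-36, -6, -6], [27, 0, 0]].
Row 1: (-3)·x + (0)·1 + (0)·z = 0
Row 2: (-36)·x + (-6)·1 + (-6)·z = 0
Row 3: (27)·x + (0)·1 + (0)·z = 0
Solving gives x = 0, z = -1.
Check: L·(0, 1, -1) = (0, 7, -7) = 7·(0, 1, -1).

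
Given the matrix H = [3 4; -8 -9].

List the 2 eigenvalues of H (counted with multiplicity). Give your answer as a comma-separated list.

det(H - lambda·I) = (3 - lambda)(-9 - lambda) - (4)·(-8) = lambda^2 + 6·lambda + 5.
This factors as (lambda + 5)·(lambda + 1) = 0.
Eigenvalues: -5, -1.

-5, -1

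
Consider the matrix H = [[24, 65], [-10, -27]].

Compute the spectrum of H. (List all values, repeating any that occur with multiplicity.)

-2, -1

det(H - sI) = (24 - s)(-27 - s) - (65)·(-10) = s^2 + 3s + 2.
This factors as (s + 2)·(s + 1) = 0.
Eigenvalues: -2, -1.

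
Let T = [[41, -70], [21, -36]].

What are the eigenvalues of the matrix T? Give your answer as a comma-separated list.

det(T - μI) = (41 - μ)(-36 - μ) - (-70)·(21) = μ^2 - 5μ - 6.
This factors as (μ + 1)·(μ - 6) = 0.
Eigenvalues: -1, 6.

-1, 6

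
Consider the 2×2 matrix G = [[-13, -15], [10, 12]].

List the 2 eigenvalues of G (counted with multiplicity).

-3, 2

det(G - tI) = (-13 - t)(12 - t) - (-15)·(10) = t^2 + t - 6.
This factors as (t + 3)·(t - 2) = 0.
Eigenvalues: -3, 2.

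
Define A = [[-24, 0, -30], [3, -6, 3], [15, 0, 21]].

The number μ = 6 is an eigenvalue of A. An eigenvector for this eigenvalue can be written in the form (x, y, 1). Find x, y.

We need (A - 6I)v = 0.
A - 6I = [[-30, 0, -30], [3, -12, 3], [15, 0, 15]].
Row 1: (-30)·x + (0)·y + (-30)·1 = 0
Row 2: (3)·x + (-12)·y + (3)·1 = 0
Row 3: (15)·x + (0)·y + (15)·1 = 0
Solving gives x = -1, y = 0.
Check: A·(-1, 0, 1) = (-6, 0, 6) = 6·(-1, 0, 1).

-1, 0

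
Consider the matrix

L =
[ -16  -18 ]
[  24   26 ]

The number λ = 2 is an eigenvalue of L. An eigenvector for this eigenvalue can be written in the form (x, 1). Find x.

We need (L - 2I)v = 0.
L - 2I = [[-18, -18], [24, 24]].
Row 1: (-18)·x + (-18)·1 = 0
Row 2: (24)·x + (24)·1 = 0
Solving gives x = -1.
Check: L·(-1, 1) = (-2, 2) = 2·(-1, 1).

-1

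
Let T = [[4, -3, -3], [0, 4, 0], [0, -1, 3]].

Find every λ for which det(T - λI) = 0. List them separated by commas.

3, 4, 4

Set up det(λI - T) = 0.
Cofactor expansion gives p(λ) = λ^3 - 11λ^2 + 40λ - 48.
Try λ = 4: p(4) = 0, so 4 is a root.
Factor out (λ - 4): p(λ) = (λ - 4)·(λ^2 - 7λ + 12).
The quadratic factors as (λ - 3)·(λ - 4).
Eigenvalues: 3, 4, 4.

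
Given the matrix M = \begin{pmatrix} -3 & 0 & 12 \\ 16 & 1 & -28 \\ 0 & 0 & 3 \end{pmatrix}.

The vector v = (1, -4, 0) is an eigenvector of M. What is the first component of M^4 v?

81

First find the eigenvalue: Mv = (-3, 12, 0) = -3·(1, -4, 0), so λ = -3.
Then M^4 v = λ^4·v = (-3)^4·(1, -4, 0) = 81·(1, -4, 0) = (81, -324, 0).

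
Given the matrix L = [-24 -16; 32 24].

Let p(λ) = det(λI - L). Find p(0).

-64

p(0) = det(0·I − L) = det(−L) = (−1)^2·det(L).
det(L) = -64, so p(0) = -64.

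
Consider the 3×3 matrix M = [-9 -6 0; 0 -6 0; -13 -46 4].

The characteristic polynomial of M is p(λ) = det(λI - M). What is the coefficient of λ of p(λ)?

p(λ) = λ^3 + 11λ^2 - 6λ - 216.
The coefficient of λ is -6.

-6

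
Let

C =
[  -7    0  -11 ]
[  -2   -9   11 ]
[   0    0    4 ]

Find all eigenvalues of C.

The characteristic polynomial is p(λ) = det(λI - C).
Expanding the 3×3 determinant: p(λ) = λ^3 + 12λ^2 - λ - 252.
Try λ = 4: p(4) = 0, so 4 is a root.
Dividing by (λ - 4) leaves λ^2 + 16λ + 63.
The quadratic factors as (λ + 9)·(λ + 7).
Eigenvalues: -9, -7, 4.

-9, -7, 4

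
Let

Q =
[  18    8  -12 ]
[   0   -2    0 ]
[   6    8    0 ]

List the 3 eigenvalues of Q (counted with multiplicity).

The characteristic polynomial is p(μ) = det(μI - Q).
Expanding the 3×3 determinant: p(μ) = μ^3 - 16μ^2 + 36μ + 144.
Try μ = -2: p(-2) = 0, so -2 is a root.
Dividing by (μ + 2) leaves μ^2 - 18μ + 72.
The quadratic factors as (μ - 6)·(μ - 12).
Eigenvalues: -2, 6, 12.

-2, 6, 12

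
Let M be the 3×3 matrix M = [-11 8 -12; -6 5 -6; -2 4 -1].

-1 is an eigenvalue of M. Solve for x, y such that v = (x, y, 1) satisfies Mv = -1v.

-2, -1

We need (M + 1I)v = 0.
M + 1I = [[-10, 8, -12], [-6, 6, -6], [-2, 4, 0]].
Row 1: (-10)·x + (8)·y + (-12)·1 = 0
Row 2: (-6)·x + (6)·y + (-6)·1 = 0
Row 3: (-2)·x + (4)·y + (0)·1 = 0
Solving gives x = -2, y = -1.
Check: M·(-2, -1, 1) = (2, 1, -1) = -1·(-2, -1, 1).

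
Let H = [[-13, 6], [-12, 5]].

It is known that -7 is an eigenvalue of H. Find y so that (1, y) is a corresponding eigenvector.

We need (H + 7I)v = 0.
H + 7I = [[-6, 6], [-12, 12]].
Row 1: (-6)·1 + (6)·y = 0
Row 2: (-12)·1 + (12)·y = 0
Solving gives y = 1.
Check: H·(1, 1) = (-7, -7) = -7·(1, 1).

1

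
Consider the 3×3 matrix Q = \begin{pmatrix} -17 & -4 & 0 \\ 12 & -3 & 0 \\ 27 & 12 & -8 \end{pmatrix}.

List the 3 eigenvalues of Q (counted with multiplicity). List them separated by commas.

-11, -9, -8

Compute the characteristic polynomial p(r) = det(rI - Q).
Expanding the 3×3 determinant: p(r) = r^3 + 28r^2 + 259r + 792.
Try r = -11: p(-11) = 0, so -11 is a root.
Factor out (r + 11): p(r) = (r + 11)·(r^2 + 17r + 72).
The quadratic factors as (r + 9)·(r + 8).
Eigenvalues: -11, -9, -8.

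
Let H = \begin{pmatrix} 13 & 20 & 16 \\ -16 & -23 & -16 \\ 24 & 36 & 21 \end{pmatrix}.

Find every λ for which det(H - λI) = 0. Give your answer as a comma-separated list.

-3, 5, 9

Set up det(lambda·I - H) = 0.
Expanding the 3×3 determinant: p(lambda) = lambda^3 - 11·lambda^2 + 3·lambda + 135.
Since p(5) = 0, lambda = 5 is a root.
Dividing by (lambda - 5) leaves lambda^2 - 6·lambda - 27.
The quadratic factors as (lambda + 3)·(lambda - 9).
Eigenvalues: -3, 5, 9.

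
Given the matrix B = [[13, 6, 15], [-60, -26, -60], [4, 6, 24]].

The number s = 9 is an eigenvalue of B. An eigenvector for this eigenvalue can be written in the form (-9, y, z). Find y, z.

We need (B - 9I)v = 0.
B - 9I = [[4, 6, 15], [-60, -35, -60], [4, 6, 15]].
Row 1: (4)·-9 + (6)·y + (15)·z = 0
Row 2: (-60)·-9 + (-35)·y + (-60)·z = 0
Row 3: (4)·-9 + (6)·y + (15)·z = 0
Solving gives y = 36, z = -12.
Check: B·(-9, 36, -12) = (-81, 324, -108) = 9·(-9, 36, -12).

36, -12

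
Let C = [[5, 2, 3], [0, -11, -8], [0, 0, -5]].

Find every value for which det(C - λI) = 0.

-11, -5, 5

C is upper triangular, so its eigenvalues are the diagonal entries.
Diagonal: 5, -11, -5.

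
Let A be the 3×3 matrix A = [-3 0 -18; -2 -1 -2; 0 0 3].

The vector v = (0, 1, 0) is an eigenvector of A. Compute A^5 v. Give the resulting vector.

(0, -1, 0)

First find the eigenvalue: Av = (0, -1, 0) = -1·(0, 1, 0), so λ = -1.
Then A^5 v = λ^5·v = (-1)^5·(0, 1, 0) = -1·(0, 1, 0) = (0, -1, 0).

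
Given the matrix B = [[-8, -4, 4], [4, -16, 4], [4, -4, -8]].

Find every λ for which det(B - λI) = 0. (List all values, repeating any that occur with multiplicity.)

-12, -12, -8

Compute the characteristic polynomial p(λ) = det(λI - B).
Expanding along the first row, p(λ) = λ^3 + 32λ^2 + 336λ + 1152.
Since p(-8) = 0, λ = -8 is a root.
Factor out (λ + 8): p(λ) = (λ + 8)·(λ^2 + 24λ + 144).
The quadratic factor is (λ + 12)^2.
Eigenvalues: -12, -12, -8.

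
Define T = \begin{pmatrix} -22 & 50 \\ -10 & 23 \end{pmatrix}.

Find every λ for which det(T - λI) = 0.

-2, 3

det(T - λI) = (-22 - λ)(23 - λ) - (50)·(-10) = λ^2 - λ - 6.
This factors as (λ + 2)·(λ - 3) = 0.
Eigenvalues: -2, 3.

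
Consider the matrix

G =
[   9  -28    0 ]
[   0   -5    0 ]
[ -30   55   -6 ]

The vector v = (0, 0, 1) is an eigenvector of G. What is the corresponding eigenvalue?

-6

Compute Gv: G·(0, 0, 1) = (0, 0, -6).
Since Gv = λv, compare component 3: -6 = λ·1, so λ = -6.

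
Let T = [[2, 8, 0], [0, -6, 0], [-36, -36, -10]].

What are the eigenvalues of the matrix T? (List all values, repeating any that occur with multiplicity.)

-10, -6, 2

Set up det(λI - T) = 0.
Expanding the 3×3 determinant: p(λ) = λ^3 + 14λ^2 + 28λ - 120.
Try λ = -10: p(-10) = 0, so -10 is a root.
Dividing by (λ + 10) leaves λ^2 + 4λ - 12.
The quadratic factors as (λ + 6)·(λ - 2).
Eigenvalues: -10, -6, 2.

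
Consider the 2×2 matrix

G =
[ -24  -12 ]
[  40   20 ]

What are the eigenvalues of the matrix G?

det(G - lambda·I) = (-24 - lambda)(20 - lambda) - (-12)·(40) = lambda^2 + 4·lambda.
This factors as (lambda + 4)·lambda = 0.
Eigenvalues: -4, 0.

-4, 0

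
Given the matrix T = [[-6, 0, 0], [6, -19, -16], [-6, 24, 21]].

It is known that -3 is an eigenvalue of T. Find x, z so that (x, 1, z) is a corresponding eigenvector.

We need (T + 3I)v = 0.
T + 3I = [[-3, 0, 0], [6, -16, -16], [-6, 24, 24]].
Row 1: (-3)·x + (0)·1 + (0)·z = 0
Row 2: (6)·x + (-16)·1 + (-16)·z = 0
Row 3: (-6)·x + (24)·1 + (24)·z = 0
Solving gives x = 0, z = -1.
Check: T·(0, 1, -1) = (0, -3, 3) = -3·(0, 1, -1).

0, -1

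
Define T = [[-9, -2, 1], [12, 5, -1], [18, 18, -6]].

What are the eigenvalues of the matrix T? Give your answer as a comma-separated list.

Compute the characteristic polynomial p(lambda) = det(lambda·I - T).
Expanding along the first row, p(lambda) = lambda^3 + 10·lambda^2 + 3·lambda - 126.
Try lambda = -7: p(-7) = 0, so -7 is a root.
Factor out (lambda + 7): p(lambda) = (lambda + 7)·(lambda^2 + 3·lambda - 18).
The quadratic factors as (lambda + 6)·(lambda - 3).
Eigenvalues: -7, -6, 3.

-7, -6, 3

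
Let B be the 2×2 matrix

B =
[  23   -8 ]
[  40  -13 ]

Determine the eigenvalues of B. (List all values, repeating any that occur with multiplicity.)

det(B - tI) = (23 - t)(-13 - t) - (-8)·(40) = t^2 - 10t + 21.
This factors as (t - 3)·(t - 7) = 0.
Eigenvalues: 3, 7.

3, 7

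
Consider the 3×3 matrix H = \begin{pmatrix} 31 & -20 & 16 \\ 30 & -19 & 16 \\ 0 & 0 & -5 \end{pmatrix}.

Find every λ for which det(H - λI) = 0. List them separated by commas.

The characteristic polynomial is p(μ) = det(μI - H).
Expanding the 3×3 determinant: p(μ) = μ^3 - 7μ^2 - 49μ + 55.
Try μ = -5: p(-5) = 0, so -5 is a root.
Factor out (μ + 5): p(μ) = (μ + 5)·(μ^2 - 12μ + 11).
The quadratic factors as (μ - 1)·(μ - 11).
Eigenvalues: -5, 1, 11.

-5, 1, 11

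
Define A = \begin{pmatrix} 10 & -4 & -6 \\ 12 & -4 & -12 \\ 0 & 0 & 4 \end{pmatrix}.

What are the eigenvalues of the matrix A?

2, 4, 4

Compute the characteristic polynomial p(r) = det(rI - A).
Cofactor expansion gives p(r) = r^3 - 10r^2 + 32r - 32.
Since p(2) = 0, r = 2 is a root.
Factor out (r - 2): p(r) = (r - 2)·(r^2 - 8r + 16).
The quadratic factor is (r - 4)^2.
Eigenvalues: 2, 4, 4.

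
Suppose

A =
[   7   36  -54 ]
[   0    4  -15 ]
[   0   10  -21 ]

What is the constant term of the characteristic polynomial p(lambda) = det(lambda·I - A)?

-462

p(0) = det(0·I − A) = det(−A) = (−1)^3·det(A).
det(A) = 462, so p(0) = -462.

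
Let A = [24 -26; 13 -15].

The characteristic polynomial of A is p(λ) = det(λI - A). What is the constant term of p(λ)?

p(λ) = λ^2 - 9λ - 22.
The constant term is -22.

-22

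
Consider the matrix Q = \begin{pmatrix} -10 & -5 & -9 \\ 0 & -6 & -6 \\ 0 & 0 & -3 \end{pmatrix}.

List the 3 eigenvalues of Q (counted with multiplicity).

-10, -6, -3

Q is upper triangular, so its eigenvalues are the diagonal entries.
Diagonal: -10, -6, -3.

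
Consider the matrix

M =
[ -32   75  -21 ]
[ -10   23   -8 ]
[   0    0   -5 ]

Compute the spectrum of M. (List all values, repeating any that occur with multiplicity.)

The characteristic polynomial is p(λ) = det(λI - M).
Expanding along the first row, p(λ) = λ^3 + 14λ^2 + 59λ + 70.
Try λ = -7: p(-7) = 0, so -7 is a root.
Dividing by (λ + 7) leaves λ^2 + 7λ + 10.
The quadratic factors as (λ + 5)·(λ + 2).
Eigenvalues: -7, -5, -2.

-7, -5, -2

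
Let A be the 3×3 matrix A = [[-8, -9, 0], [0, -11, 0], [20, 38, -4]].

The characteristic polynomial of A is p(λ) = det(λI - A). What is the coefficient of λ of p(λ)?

p(λ) = λ^3 + 23λ^2 + 164λ + 352.
The coefficient of λ is 164.

164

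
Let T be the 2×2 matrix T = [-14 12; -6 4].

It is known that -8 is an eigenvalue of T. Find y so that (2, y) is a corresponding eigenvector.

1

We need (T + 8I)v = 0.
T + 8I = [[-6, 12], [-6, 12]].
Row 1: (-6)·2 + (12)·y = 0
Row 2: (-6)·2 + (12)·y = 0
Solving gives y = 1.
Check: T·(2, 1) = (-16, -8) = -8·(2, 1).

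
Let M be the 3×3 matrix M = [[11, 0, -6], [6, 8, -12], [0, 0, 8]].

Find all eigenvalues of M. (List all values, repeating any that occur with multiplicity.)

8, 8, 11

Compute the characteristic polynomial p(lambda) = det(lambda·I - M).
Expanding the 3×3 determinant: p(lambda) = lambda^3 - 27·lambda^2 + 240·lambda - 704.
Since p(8) = 0, lambda = 8 is a root.
Dividing by (lambda - 8) leaves lambda^2 - 19·lambda + 88.
The quadratic factors as (lambda - 8)·(lambda - 11).
Eigenvalues: 8, 8, 11.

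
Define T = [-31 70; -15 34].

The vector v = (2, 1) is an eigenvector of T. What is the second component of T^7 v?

First find the eigenvalue: Tv = (8, 4) = 4·(2, 1), so λ = 4.
Then T^7 v = λ^7·v = 4^7·(2, 1) = 16384·(2, 1) = (32768, 16384).

16384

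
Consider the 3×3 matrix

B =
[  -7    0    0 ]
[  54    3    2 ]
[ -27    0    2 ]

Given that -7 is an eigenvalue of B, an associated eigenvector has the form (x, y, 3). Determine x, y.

We need (B + 7I)v = 0.
B + 7I = [[0, 0, 0], [54, 10, 2], [-27, 0, 9]].
Row 1: (0)·x + (0)·y + (0)·3 = 0
Row 2: (54)·x + (10)·y + (2)·3 = 0
Row 3: (-27)·x + (0)·y + (9)·3 = 0
Solving gives x = 1, y = -6.
Check: B·(1, -6, 3) = (-7, 42, -21) = -7·(1, -6, 3).

1, -6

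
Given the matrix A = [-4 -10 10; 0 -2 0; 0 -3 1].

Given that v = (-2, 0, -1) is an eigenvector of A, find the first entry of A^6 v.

-2

First find the eigenvalue: Av = (-2, 0, -1) = 1·(-2, 0, -1), so λ = 1.
Then A^6 v = λ^6·v = 1^6·(-2, 0, -1) = 1·(-2, 0, -1) = (-2, 0, -1).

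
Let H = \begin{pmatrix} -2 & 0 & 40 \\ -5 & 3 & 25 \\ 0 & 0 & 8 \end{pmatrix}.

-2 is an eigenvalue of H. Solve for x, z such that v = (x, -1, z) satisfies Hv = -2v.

-1, 0

We need (H + 2I)v = 0.
H + 2I = [[0, 0, 40], [-5, 5, 25], [0, 0, 10]].
Row 1: (0)·x + (0)·-1 + (40)·z = 0
Row 2: (-5)·x + (5)·-1 + (25)·z = 0
Row 3: (0)·x + (0)·-1 + (10)·z = 0
Solving gives x = -1, z = 0.
Check: H·(-1, -1, 0) = (2, 2, 0) = -2·(-1, -1, 0).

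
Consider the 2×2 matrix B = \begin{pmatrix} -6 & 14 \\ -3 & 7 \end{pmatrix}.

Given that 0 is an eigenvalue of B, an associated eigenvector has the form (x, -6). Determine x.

-14

We need (B)v = 0.
B = [[-6, 14], [-3, 7]].
Row 1: (-6)·x + (14)·-6 = 0
Row 2: (-3)·x + (7)·-6 = 0
Solving gives x = -14.
Check: B·(-14, -6) = (0, 0) = 0·(-14, -6).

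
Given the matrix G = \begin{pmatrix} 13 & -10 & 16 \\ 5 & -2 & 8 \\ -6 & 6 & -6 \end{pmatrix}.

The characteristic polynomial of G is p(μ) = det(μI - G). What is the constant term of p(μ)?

0

p(μ) = μ^3 - 5μ^2 + 6μ.
The constant term is 0.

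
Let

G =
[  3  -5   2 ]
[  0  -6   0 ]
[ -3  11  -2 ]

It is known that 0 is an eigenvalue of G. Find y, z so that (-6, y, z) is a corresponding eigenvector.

0, 9

We need (G)v = 0.
G = [[3, -5, 2], [0, -6, 0], [-3, 11, -2]].
Row 1: (3)·-6 + (-5)·y + (2)·z = 0
Row 2: (0)·-6 + (-6)·y + (0)·z = 0
Row 3: (-3)·-6 + (11)·y + (-2)·z = 0
Solving gives y = 0, z = 9.
Check: G·(-6, 0, 9) = (0, 0, 0) = 0·(-6, 0, 9).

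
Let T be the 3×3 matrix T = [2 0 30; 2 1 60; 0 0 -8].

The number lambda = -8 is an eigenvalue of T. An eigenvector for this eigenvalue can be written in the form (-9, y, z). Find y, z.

-18, 3

We need (T + 8I)v = 0.
T + 8I = [[10, 0, 30], [2, 9, 60], [0, 0, 0]].
Row 1: (10)·-9 + (0)·y + (30)·z = 0
Row 2: (2)·-9 + (9)·y + (60)·z = 0
Row 3: (0)·-9 + (0)·y + (0)·z = 0
Solving gives y = -18, z = 3.
Check: T·(-9, -18, 3) = (72, 144, -24) = -8·(-9, -18, 3).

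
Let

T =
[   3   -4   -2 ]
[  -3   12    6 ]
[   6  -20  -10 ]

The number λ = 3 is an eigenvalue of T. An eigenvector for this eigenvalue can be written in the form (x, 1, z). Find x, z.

-1, -2

We need (T - 3I)v = 0.
T - 3I = [[0, -4, -2], [-3, 9, 6], [6, -20, -13]].
Row 1: (0)·x + (-4)·1 + (-2)·z = 0
Row 2: (-3)·x + (9)·1 + (6)·z = 0
Row 3: (6)·x + (-20)·1 + (-13)·z = 0
Solving gives x = -1, z = -2.
Check: T·(-1, 1, -2) = (-3, 3, -6) = 3·(-1, 1, -2).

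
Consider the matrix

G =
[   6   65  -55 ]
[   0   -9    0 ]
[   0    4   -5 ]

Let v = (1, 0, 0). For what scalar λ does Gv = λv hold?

6

Compute Gv: G·(1, 0, 0) = (6, 0, 0).
Since Gv = λv, compare component 1: 6 = λ·1, so λ = 6.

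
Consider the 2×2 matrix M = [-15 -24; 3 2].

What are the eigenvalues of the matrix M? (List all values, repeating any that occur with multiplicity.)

-7, -6

det(M - λI) = (-15 - λ)(2 - λ) - (-24)·(3) = λ^2 + 13λ + 42.
This factors as (λ + 7)·(λ + 6) = 0.
Eigenvalues: -7, -6.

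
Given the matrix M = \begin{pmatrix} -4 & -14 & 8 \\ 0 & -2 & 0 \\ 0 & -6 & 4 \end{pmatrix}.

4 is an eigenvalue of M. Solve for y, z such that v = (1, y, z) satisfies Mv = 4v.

0, 1

We need (M - 4I)v = 0.
M - 4I = [[-8, -14, 8], [0, -6, 0], [0, -6, 0]].
Row 1: (-8)·1 + (-14)·y + (8)·z = 0
Row 2: (0)·1 + (-6)·y + (0)·z = 0
Row 3: (0)·1 + (-6)·y + (0)·z = 0
Solving gives y = 0, z = 1.
Check: M·(1, 0, 1) = (4, 0, 4) = 4·(1, 0, 1).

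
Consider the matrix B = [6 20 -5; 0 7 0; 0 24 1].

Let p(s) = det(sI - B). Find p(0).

-42

p(0) = det(0·I − B) = det(−B) = (−1)^3·det(B).
det(B) = 42, so p(0) = -42.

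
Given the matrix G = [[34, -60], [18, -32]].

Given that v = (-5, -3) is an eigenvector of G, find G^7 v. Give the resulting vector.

(640, 384)

First find the eigenvalue: Gv = (10, 6) = -2·(-5, -3), so λ = -2.
Then G^7 v = λ^7·v = (-2)^7·(-5, -3) = -128·(-5, -3) = (640, 384).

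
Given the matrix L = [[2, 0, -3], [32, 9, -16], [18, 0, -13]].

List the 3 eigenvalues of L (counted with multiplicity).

Compute the characteristic polynomial p(λ) = det(λI - L).
Expanding along the first row, p(λ) = λ^3 + 2λ^2 - 71λ - 252.
Rational-root test: λ = -4 gives p(-4) = 0.
Dividing by (λ + 4) leaves λ^2 - 2λ - 63.
The quadratic factors as (λ + 7)·(λ - 9).
Eigenvalues: -7, -4, 9.

-7, -4, 9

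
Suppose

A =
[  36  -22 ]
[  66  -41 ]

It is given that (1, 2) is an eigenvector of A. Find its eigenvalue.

Compute Av: A·(1, 2) = (-8, -16).
Since Av = λv, compare component 1: -8 = λ·1, so λ = -8.

-8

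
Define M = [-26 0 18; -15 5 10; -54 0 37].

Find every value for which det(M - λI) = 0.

Compute the characteristic polynomial p(μ) = det(μI - M).
Cofactor expansion gives p(μ) = μ^3 - 16μ^2 + 65μ - 50.
Try μ = 5: p(5) = 0, so 5 is a root.
Factor out (μ - 5): p(μ) = (μ - 5)·(μ^2 - 11μ + 10).
The quadratic factors as (μ - 1)·(μ - 10).
Eigenvalues: 1, 5, 10.

1, 5, 10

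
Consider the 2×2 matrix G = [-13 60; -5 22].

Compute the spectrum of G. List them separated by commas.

2, 7

det(G - rI) = (-13 - r)(22 - r) - (60)·(-5) = r^2 - 9r + 14.
This factors as (r - 2)·(r - 7) = 0.
Eigenvalues: 2, 7.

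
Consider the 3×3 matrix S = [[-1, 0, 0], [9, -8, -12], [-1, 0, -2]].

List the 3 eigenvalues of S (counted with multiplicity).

Compute the characteristic polynomial p(μ) = det(μI - S).
Cofactor expansion gives p(μ) = μ^3 + 11μ^2 + 26μ + 16.
Since p(-8) = 0, μ = -8 is a root.
Factor out (μ + 8): p(μ) = (μ + 8)·(μ^2 + 3μ + 2).
The quadratic factors as (μ + 2)·(μ + 1).
Eigenvalues: -8, -2, -1.

-8, -2, -1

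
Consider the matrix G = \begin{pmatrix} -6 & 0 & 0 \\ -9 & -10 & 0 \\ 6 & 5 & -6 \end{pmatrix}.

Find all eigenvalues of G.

-10, -6, -6

G is lower triangular, so its eigenvalues are the diagonal entries.
Diagonal: -6, -10, -6.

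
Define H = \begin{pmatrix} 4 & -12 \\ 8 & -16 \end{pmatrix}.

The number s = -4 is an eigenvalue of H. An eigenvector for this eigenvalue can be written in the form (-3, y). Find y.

We need (H + 4I)v = 0.
H + 4I = [[8, -12], [8, -12]].
Row 1: (8)·-3 + (-12)·y = 0
Row 2: (8)·-3 + (-12)·y = 0
Solving gives y = -2.
Check: H·(-3, -2) = (12, 8) = -4·(-3, -2).

-2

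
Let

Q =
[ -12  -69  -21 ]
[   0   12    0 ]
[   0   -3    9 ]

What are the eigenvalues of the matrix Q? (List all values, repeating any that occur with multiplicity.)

Set up det(λI - Q) = 0.
Expanding the 3×3 determinant: p(λ) = λ^3 - 9λ^2 - 144λ + 1296.
Since p(-12) = 0, λ = -12 is a root.
Factor out (λ + 12): p(λ) = (λ + 12)·(λ^2 - 21λ + 108).
The quadratic factors as (λ - 9)·(λ - 12).
Eigenvalues: -12, 9, 12.

-12, 9, 12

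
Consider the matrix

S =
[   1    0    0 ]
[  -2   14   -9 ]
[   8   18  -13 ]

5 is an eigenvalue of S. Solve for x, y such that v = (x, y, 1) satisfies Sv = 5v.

0, 1

We need (S - 5I)v = 0.
S - 5I = [[-4, 0, 0], [-2, 9, -9], [8, 18, -18]].
Row 1: (-4)·x + (0)·y + (0)·1 = 0
Row 2: (-2)·x + (9)·y + (-9)·1 = 0
Row 3: (8)·x + (18)·y + (-18)·1 = 0
Solving gives x = 0, y = 1.
Check: S·(0, 1, 1) = (0, 5, 5) = 5·(0, 1, 1).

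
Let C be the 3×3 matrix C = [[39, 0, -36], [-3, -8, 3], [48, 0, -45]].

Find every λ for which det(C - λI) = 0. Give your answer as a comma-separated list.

Set up det(λI - C) = 0.
Expanding the 3×3 determinant: p(λ) = λ^3 + 14λ^2 + 21λ - 216.
Try λ = 3: p(3) = 0, so 3 is a root.
Dividing by (λ - 3) leaves λ^2 + 17λ + 72.
The quadratic factors as (λ + 9)·(λ + 8).
Eigenvalues: -9, -8, 3.

-9, -8, 3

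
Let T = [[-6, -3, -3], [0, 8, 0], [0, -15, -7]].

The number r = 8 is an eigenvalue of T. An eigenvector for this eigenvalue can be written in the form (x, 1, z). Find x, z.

We need (T - 8I)v = 0.
T - 8I = [[-14, -3, -3], [0, 0, 0], [0, -15, -15]].
Row 1: (-14)·x + (-3)·1 + (-3)·z = 0
Row 2: (0)·x + (0)·1 + (0)·z = 0
Row 3: (0)·x + (-15)·1 + (-15)·z = 0
Solving gives x = 0, z = -1.
Check: T·(0, 1, -1) = (0, 8, -8) = 8·(0, 1, -1).

0, -1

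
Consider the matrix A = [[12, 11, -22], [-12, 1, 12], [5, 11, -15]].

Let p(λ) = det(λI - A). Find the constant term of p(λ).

70

p(λ) = λ^3 + 2λ^2 - 73λ + 70.
The constant term is 70.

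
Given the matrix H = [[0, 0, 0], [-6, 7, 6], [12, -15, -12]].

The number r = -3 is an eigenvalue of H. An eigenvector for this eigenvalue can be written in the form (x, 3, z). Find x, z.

We need (H + 3I)v = 0.
H + 3I = [[3, 0, 0], [-6, 10, 6], [12, -15, -9]].
Row 1: (3)·x + (0)·3 + (0)·z = 0
Row 2: (-6)·x + (10)·3 + (6)·z = 0
Row 3: (12)·x + (-15)·3 + (-9)·z = 0
Solving gives x = 0, z = -5.
Check: H·(0, 3, -5) = (0, -9, 15) = -3·(0, 3, -5).

0, -5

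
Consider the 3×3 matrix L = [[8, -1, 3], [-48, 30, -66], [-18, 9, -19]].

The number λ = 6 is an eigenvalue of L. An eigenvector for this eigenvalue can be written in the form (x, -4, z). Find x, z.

We need (L - 6I)v = 0.
L - 6I = [[2, -1, 3], [-48, 24, -66], [-18, 9, -25]].
Row 1: (2)·x + (-1)·-4 + (3)·z = 0
Row 2: (-48)·x + (24)·-4 + (-66)·z = 0
Row 3: (-18)·x + (9)·-4 + (-25)·z = 0
Solving gives x = -2, z = 0.
Check: L·(-2, -4, 0) = (-12, -24, 0) = 6·(-2, -4, 0).

-2, 0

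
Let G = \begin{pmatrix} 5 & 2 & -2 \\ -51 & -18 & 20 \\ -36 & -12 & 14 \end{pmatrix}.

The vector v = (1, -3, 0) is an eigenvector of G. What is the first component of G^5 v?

First find the eigenvalue: Gv = (-1, 3, 0) = -1·(1, -3, 0), so λ = -1.
Then G^5 v = λ^5·v = (-1)^5·(1, -3, 0) = -1·(1, -3, 0) = (-1, 3, 0).

-1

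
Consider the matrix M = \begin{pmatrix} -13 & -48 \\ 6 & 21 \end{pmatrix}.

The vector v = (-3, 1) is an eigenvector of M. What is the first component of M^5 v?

First find the eigenvalue: Mv = (-9, 3) = 3·(-3, 1), so λ = 3.
Then M^5 v = λ^5·v = 3^5·(-3, 1) = 243·(-3, 1) = (-729, 243).

-729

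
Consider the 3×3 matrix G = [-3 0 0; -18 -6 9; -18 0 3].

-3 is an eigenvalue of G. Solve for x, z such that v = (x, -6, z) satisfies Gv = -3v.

We need (G + 3I)v = 0.
G + 3I = [[0, 0, 0], [-18, -3, 9], [-18, 0, 6]].
Row 1: (0)·x + (0)·-6 + (0)·z = 0
Row 2: (-18)·x + (-3)·-6 + (9)·z = 0
Row 3: (-18)·x + (0)·-6 + (6)·z = 0
Solving gives x = -2, z = -6.
Check: G·(-2, -6, -6) = (6, 18, 18) = -3·(-2, -6, -6).

-2, -6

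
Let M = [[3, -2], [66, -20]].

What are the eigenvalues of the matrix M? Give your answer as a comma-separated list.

det(M - μI) = (3 - μ)(-20 - μ) - (-2)·(66) = μ^2 + 17μ + 72.
This factors as (μ + 9)·(μ + 8) = 0.
Eigenvalues: -9, -8.

-9, -8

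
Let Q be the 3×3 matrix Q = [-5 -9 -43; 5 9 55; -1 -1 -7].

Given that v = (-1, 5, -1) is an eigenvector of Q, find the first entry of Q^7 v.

2187

First find the eigenvalue: Qv = (3, -15, 3) = -3·(-1, 5, -1), so λ = -3.
Then Q^7 v = λ^7·v = (-3)^7·(-1, 5, -1) = -2187·(-1, 5, -1) = (2187, -10935, 2187).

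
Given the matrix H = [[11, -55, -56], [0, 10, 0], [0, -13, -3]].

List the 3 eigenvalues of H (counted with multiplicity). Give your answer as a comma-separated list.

-3, 10, 11

Compute the characteristic polynomial p(s) = det(sI - H).
Expanding the 3×3 determinant: p(s) = s^3 - 18s^2 + 47s + 330.
Since p(-3) = 0, s = -3 is a root.
Factor out (s + 3): p(s) = (s + 3)·(s^2 - 21s + 110).
The quadratic factors as (s - 10)·(s - 11).
Eigenvalues: -3, 10, 11.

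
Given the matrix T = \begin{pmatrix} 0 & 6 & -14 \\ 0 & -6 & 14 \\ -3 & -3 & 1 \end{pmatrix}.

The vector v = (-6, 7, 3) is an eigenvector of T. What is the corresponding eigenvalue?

0

Compute Tv: T·(-6, 7, 3) = (0, 0, 0).
Since Tv = λv, compare component 1: 0 = λ·-6, so λ = 0.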